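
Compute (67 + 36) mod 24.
Reduce the summands first: 67 ≡ 19, 36 ≡ 12 (mod 24), so 67 + 36 ≡ 19 + 12 (mod 24). 19 + 12 = 31; 31 = 1·24 + 7, so (67 + 36) mod 24 = 7.

Final answer: 7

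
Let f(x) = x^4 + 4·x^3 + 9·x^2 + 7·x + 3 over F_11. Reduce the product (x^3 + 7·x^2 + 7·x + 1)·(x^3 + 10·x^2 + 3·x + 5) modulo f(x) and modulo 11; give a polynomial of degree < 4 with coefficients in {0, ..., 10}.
Multiply as integer polynomials: a · b = x^6 + 17·x^5 + 80·x^4 + 97·x^3 + 66·x^2 + 38·x + 5. Reducing coefficients mod 11: a · b ≡ x^6 + 6·x^5 + 3·x^4 + 9·x^3 + 5·x + 5. Now divide by f(x) = x^4 + 4·x^3 + 9·x^2 + 7·x + 3 in F_11[x], eliminating the leading term at each step:
  leading term x^6: subtract (x^2)·f(x) = x^6 + 4·x^5 + 9·x^4 + 7·x^3 + 3·x^2, leaving 2·x^5 + 5·x^4 + 2·x^3 + 8·x^2 + 5·x + 5 (coefficients mod 11)
  leading term 2·x^5: subtract (2·x)·f(x) = 2·x^5 + 8·x^4 + 7·x^3 + 3·x^2 + 6·x, leaving 8·x^4 + 6·x^3 + 5·x^2 + 10·x + 5 (coefficients mod 11)
  leading term 8·x^4: subtract (8)·f(x) = 8·x^4 + 10·x^3 + 6·x^2 + x + 2, leaving 7·x^3 + 10·x^2 + 9·x + 3 (coefficients mod 11)
The degree is now < 4, so this is the remainder. Hence a · b ≡ 7·x^3 + 10·x^2 + 9·x + 3 in F_11[x]/(f).

Final answer: a · b ≡ 7·x^3 + 10·x^2 + 9·x + 3 (mod f(x))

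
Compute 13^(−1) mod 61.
13^(−1) ≡ 47 (mod 61)

Apply the extended Euclidean algorithm to (61, 13), tracking rows (r, s, t) with s·61 + t·13 = r. Each division r_prev = q·r_cur + r_new produces the new row as (previous row) − q·(current row):
  row A: (61, 1, 0)   [1·61 + 0·13 = 61]
  row B: (13, 0, 1)   [0·61 + 1·13 = 13]
  61 = 4·13 + 9   → row C = row A − 4·row B = (9, 1, −4)   [check: 1·61 − 4·13 = 9]
  13 = 1·9 + 4   → row D = row B − 1·row C = (4, −1, 5)   [check: −1·61 + 5·13 = 4]
  9 = 2·4 + 1   → row E = row C − 2·row D = (1, 3, −14)   [check: 3·61 − 14·13 = 1]
  4 = 4·1 + 0   → remainder 0, stop. gcd = 1 (last nonzero row E).
The gcd is 1, so 13 is invertible mod 61. The last nonzero row gives 3·61 − 14·13 = 1, so t = −14. So 13^(−1) ≡ −14 ≡ 47 (mod 61). Verify: 13 · 47 = 611 ≡ 1 (mod 61). ✓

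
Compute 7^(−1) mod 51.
Apply the extended Euclidean algorithm to (51, 7), tracking rows (r, s, t) with s·51 + t·7 = r. Each division r_prev = q·r_cur + r_new produces the new row as (previous row) − q·(current row):
  row A: (51, 1, 0)   [1·51 + 0·7 = 51]
  row B: (7, 0, 1)   [0·51 + 1·7 = 7]
  51 = 7·7 + 2   → row C = row A − 7·row B = (2, 1, −7)   [check: 1·51 − 7·7 = 2]
  7 = 3·2 + 1   → row D = row B − 3·row C = (1, −3, 22)   [check: −3·51 + 22·7 = 1]
  2 = 2·1 + 0   → remainder 0, stop. gcd = 1 (last nonzero row D).
The gcd is 1, so 7 is invertible mod 51. The last nonzero row gives −3·51 + 22·7 = 1, so t = 22. So 7^(−1) ≡ 22 (mod 51). Verify: 7 · 22 = 154 ≡ 1 (mod 51). ✓

Final answer: 7^(−1) ≡ 22 (mod 51)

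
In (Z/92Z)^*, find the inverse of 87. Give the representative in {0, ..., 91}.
Apply the extended Euclidean algorithm to (92, 87), tracking rows (r, s, t) with s·92 + t·87 = r. Each division r_prev = q·r_cur + r_new produces the new row as (previous row) − q·(current row):
  row A: (92, 1, 0)   [1·92 + 0·87 = 92]
  row B: (87, 0, 1)   [0·92 + 1·87 = 87]
  92 = 1·87 + 5   → row C = row A − 1·row B = (5, 1, −1)   [check: 1·92 − 1·87 = 5]
  87 = 17·5 + 2   → row D = row B − 17·row C = (2, −17, 18)   [check: −17·92 + 18·87 = 2]
  5 = 2·2 + 1   → row E = row C − 2·row D = (1, 35, −37)   [check: 35·92 − 37·87 = 1]
  2 = 2·1 + 0   → remainder 0, stop. gcd = 1 (last nonzero row E).
The gcd is 1, so 87 is invertible mod 92. The last nonzero row gives 35·92 − 37·87 = 1, so t = −37. So 87^(−1) ≡ −37 ≡ 55 (mod 92). Verify: 87 · 55 = 4785 ≡ 1 (mod 92). ✓

Final answer: 87^(−1) ≡ 55 (mod 92)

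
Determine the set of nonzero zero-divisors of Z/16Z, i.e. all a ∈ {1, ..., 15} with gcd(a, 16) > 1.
nonzero zero-divisors of Z/16Z = {2, 4, 6, 8, 10, 12, 14}

An element a ∈ Z/16Z (with a ≠ 0) is a zero-divisor iff gcd(a, 16) > 1 (because a is a unit precisely when gcd(a, n) = 1, and in Z/nZ every nonzero, non-unit element is a zero-divisor). Scan a = 1, ..., 15 and keep those with gcd(a, 16) > 1:
  gcd(2, 16) = 2, gcd(4, 16) = 4, gcd(6, 16) = 2, gcd(8, 16) = 8, gcd(10, 16) = 2, gcd(12, 16) = 4, gcd(14, 16) = 2.
All other a ∈ {1, ..., 15} have gcd(a, 16) = 1 and are units. So the nonzero zero-divisors are exactly the 7 values of a appearing in this scan.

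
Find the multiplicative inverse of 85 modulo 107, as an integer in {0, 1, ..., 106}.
85^(−1) ≡ 34 (mod 107)

Apply the extended Euclidean algorithm to (107, 85), tracking rows (r, s, t) with s·107 + t·85 = r. Each division r_prev = q·r_cur + r_new produces the new row as (previous row) − q·(current row):
  row A: (107, 1, 0)   [1·107 + 0·85 = 107]
  row B: (85, 0, 1)   [0·107 + 1·85 = 85]
  107 = 1·85 + 22   → row C = row A − 1·row B = (22, 1, −1)   [check: 1·107 − 1·85 = 22]
  85 = 3·22 + 19   → row D = row B − 3·row C = (19, −3, 4)   [check: −3·107 + 4·85 = 19]
  22 = 1·19 + 3   → row E = row C − 1·row D = (3, 4, −5)   [check: 4·107 − 5·85 = 3]
  19 = 6·3 + 1   → row F = row D − 6·row E = (1, −27, 34)   [check: −27·107 + 34·85 = 1]
  3 = 3·1 + 0   → remainder 0, stop. gcd = 1 (last nonzero row F).
The gcd is 1, so 85 is invertible mod 107. The last nonzero row gives −27·107 + 34·85 = 1, so t = 34. So 85^(−1) ≡ 34 (mod 107). Verify: 85 · 34 = 2890 ≡ 1 (mod 107). ✓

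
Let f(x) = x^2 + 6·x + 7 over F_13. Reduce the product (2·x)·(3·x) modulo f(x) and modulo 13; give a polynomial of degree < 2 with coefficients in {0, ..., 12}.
Multiply as integer polynomials: a · b = 6·x^2. Reducing coefficients mod 13: a · b ≡ 6·x^2. Now divide by f(x) = x^2 + 6·x + 7 in F_13[x], eliminating the leading term at each step:
  leading term 6·x^2: subtract (6)·f(x) = 6·x^2 + 10·x + 3, leaving 3·x + 10 (coefficients mod 13)
The degree is now < 2, so this is the remainder. Hence a · b ≡ 3·x + 10 in F_13[x]/(f).

Final answer: a · b ≡ 3·x + 10 (mod f(x))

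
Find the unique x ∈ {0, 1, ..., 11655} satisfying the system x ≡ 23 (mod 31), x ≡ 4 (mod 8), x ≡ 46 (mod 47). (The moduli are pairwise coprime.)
x ≡ 9540 (mod 11656); the representative in [0, 11656) is 9540

The moduli 31, 8, 47 are pairwise coprime, so by the CRT there is a unique solution mod 31·8·47 = 11656.
Solve by successive substitution. Start with x ≡ 23 (mod 31).
  Combine with x ≡ 4 (mod 8): write x = 23 + 31·t and require 23 + 31·t ≡ 4 (mod 8), i.e. 31·t ≡ 4 − 23 ≡ 5 (mod 8). Since 31^(−1) ≡ 7 (mod 8) (31 ≡ 7 (mod 8)), t ≡ 7·5 ≡ 3 (mod 8). So x ≡ 23 + 31·3 = 116 (mod 248).
  Combine with x ≡ 46 (mod 47): write x = 116 + 248·t and require 116 + 248·t ≡ 46 (mod 47), i.e. 248·t ≡ 46 − 116 ≡ 24 (mod 47). Since 248^(−1) ≡ 29 (mod 47) (248 ≡ 13 (mod 47)), t ≡ 29·24 ≡ 38 (mod 47). So x ≡ 116 + 248·38 = 9540 (mod 11656).
Unique solution in [0, 11656): x = 9540.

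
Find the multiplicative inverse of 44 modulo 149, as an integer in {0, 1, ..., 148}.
Apply the extended Euclidean algorithm to (149, 44), tracking rows (r, s, t) with s·149 + t·44 = r. Each division r_prev = q·r_cur + r_new produces the new row as (previous row) − q·(current row):
  row A: (149, 1, 0)   [1·149 + 0·44 = 149]
  row B: (44, 0, 1)   [0·149 + 1·44 = 44]
  149 = 3·44 + 17   → row C = row A − 3·row B = (17, 1, −3)   [check: 1·149 − 3·44 = 17]
  44 = 2·17 + 10   → row D = row B − 2·row C = (10, −2, 7)   [check: −2·149 + 7·44 = 10]
  17 = 1·10 + 7   → row E = row C − 1·row D = (7, 3, −10)   [check: 3·149 − 10·44 = 7]
  10 = 1·7 + 3   → row F = row D − 1·row E = (3, −5, 17)   [check: −5·149 + 17·44 = 3]
  7 = 2·3 + 1   → row G = row E − 2·row F = (1, 13, −44)   [check: 13·149 − 44·44 = 1]
  3 = 3·1 + 0   → remainder 0, stop. gcd = 1 (last nonzero row G).
The gcd is 1, so 44 is invertible mod 149. The last nonzero row gives 13·149 − 44·44 = 1, so t = −44. So 44^(−1) ≡ −44 ≡ 105 (mod 149). Verify: 44 · 105 = 4620 ≡ 1 (mod 149). ✓

Final answer: 44^(−1) ≡ 105 (mod 149)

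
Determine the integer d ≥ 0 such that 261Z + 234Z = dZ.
(261, 234) = (9); d = 9

In the PID Z, (a, b) is generated by gcd(a, b). Compute gcd(261, 234) with the extended Euclidean algorithm, tracking rows (r, s, t) with s·261 + t·234 = r:
  row A: (261, 1, 0)   [1·261 + 0·234 = 261]
  row B: (234, 0, 1)   [0·261 + 1·234 = 234]
  261 = 1·234 + 27   → row C = row A − 1·row B = (27, 1, −1)   [check: 1·261 − 1·234 = 27]
  234 = 8·27 + 18   → row D = row B − 8·row C = (18, −8, 9)   [check: −8·261 + 9·234 = 18]
  27 = 1·18 + 9   → row E = row C − 1·row D = (9, 9, −10)   [check: 9·261 − 10·234 = 9]
  18 = 2·9 + 0   → remainder 0, stop. gcd = 9 (last nonzero row E).
So gcd(261, 234) = 9, with Bézout identity 9·261 − 10·234 = 9. Containment (⊇): the Bézout identity exhibits 9 as an element of (261, 234), giving (9) ⊆ (261, 234). Containment (⊆): since 9 | 261 and 9 | 234 (261 = 9·29, 234 = 9·26), every Z-linear combination of 261 and 234 is divisible by 9, so (261, 234) ⊆ (9). Therefore (261, 234) = (9), d = 9.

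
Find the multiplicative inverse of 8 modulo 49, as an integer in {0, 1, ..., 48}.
8^(−1) ≡ 43 (mod 49)

Apply the extended Euclidean algorithm to (49, 8), tracking rows (r, s, t) with s·49 + t·8 = r. Each division r_prev = q·r_cur + r_new produces the new row as (previous row) − q·(current row):
  row A: (49, 1, 0)   [1·49 + 0·8 = 49]
  row B: (8, 0, 1)   [0·49 + 1·8 = 8]
  49 = 6·8 + 1   → row C = row A − 6·row B = (1, 1, −6)   [check: 1·49 − 6·8 = 1]
  8 = 8·1 + 0   → remainder 0, stop. gcd = 1 (last nonzero row C).
The gcd is 1, so 8 is invertible mod 49. The last nonzero row gives 1·49 − 6·8 = 1, so t = −6. So 8^(−1) ≡ −6 ≡ 43 (mod 49). Verify: 8 · 43 = 344 ≡ 1 (mod 49). ✓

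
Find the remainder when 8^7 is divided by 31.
Use repeated squaring. Binary(7) = 111. Walk through the bits of the exponent 7 left-to-right: at each bit after the leading one, square the running value, then multiply by 8 if the bit is 1 (always reducing mod 31):
  bit 1 = 1 (leading): start with 8.
  bit 2 = 1: square 8^2 = 64 ≡ 2; bit is 1, so multiply 2·8 = 16 (mod 31).
  bit 3 = 1: square 16^2 = 256 ≡ 8; bit is 1, so multiply 8·8 = 64 ≡ 2 (mod 31).
Final value: 8^7 ≡ 2 (mod 31).

Final answer: 2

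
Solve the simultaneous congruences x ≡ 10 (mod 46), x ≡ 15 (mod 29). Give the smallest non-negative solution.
The moduli 46, 29 are pairwise coprime, so by the CRT there is a unique solution mod 46·29 = 1334.
Solve by successive substitution. Start with x ≡ 10 (mod 46).
  Combine with x ≡ 15 (mod 29): write x = 10 + 46·t and require 10 + 46·t ≡ 15 (mod 29), i.e. 46·t ≡ 15 − 10 ≡ 5 (mod 29). Since 46^(−1) ≡ 12 (mod 29) (46 ≡ 17 (mod 29)), t ≡ 12·5 ≡ 2 (mod 29). So x ≡ 10 + 46·2 = 102 (mod 1334).
Unique solution in [0, 1334): x = 102.

Final answer: x ≡ 102 (mod 1334); the representative in [0, 1334) is 102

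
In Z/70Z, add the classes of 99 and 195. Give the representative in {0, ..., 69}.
14

Reduce the summands first: 99 ≡ 29, 195 ≡ 55 (mod 70), so 99 + 195 ≡ 29 + 55 (mod 70). 29 + 55 = 84; 84 = 1·70 + 14, so (99 + 195) mod 70 = 14.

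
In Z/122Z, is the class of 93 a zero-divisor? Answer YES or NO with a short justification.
NO

gcd(93, 122) = 1, so 93 is a unit in Z/122Z (it has a multiplicative inverse). A unit cannot be a zero-divisor: if 93·b ≡ 0 then multiplying both sides by 93^(−1) gives b ≡ 0. So 93 is not a zero-divisor.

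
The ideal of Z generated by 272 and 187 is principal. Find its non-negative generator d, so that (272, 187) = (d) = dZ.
(272, 187) = (17); d = 17

In the PID Z, (a, b) is generated by gcd(a, b). Compute gcd(272, 187) with the extended Euclidean algorithm, tracking rows (r, s, t) with s·272 + t·187 = r:
  row A: (272, 1, 0)   [1·272 + 0·187 = 272]
  row B: (187, 0, 1)   [0·272 + 1·187 = 187]
  272 = 1·187 + 85   → row C = row A − 1·row B = (85, 1, −1)   [check: 1·272 − 1·187 = 85]
  187 = 2·85 + 17   → row D = row B − 2·row C = (17, −2, 3)   [check: −2·272 + 3·187 = 17]
  85 = 5·17 + 0   → remainder 0, stop. gcd = 17 (last nonzero row D).
So gcd(272, 187) = 17, with Bézout identity −2·272 + 3·187 = 17. Containment (⊇): the Bézout identity exhibits 17 as an element of (272, 187), giving (17) ⊆ (272, 187). Containment (⊆): since 17 | 272 and 17 | 187 (272 = 17·16, 187 = 17·11), every Z-linear combination of 272 and 187 is divisible by 17, so (272, 187) ⊆ (17). Therefore (272, 187) = (17), d = 17.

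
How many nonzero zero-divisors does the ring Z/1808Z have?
Z/1808Z has 911 nonzero zero-divisors

In Z/1808Z each nonzero element is either a unit (gcd with 1808 is 1) or a zero-divisor (gcd > 1). The number of units is φ(1808): factorise 1808 = 2^4 · 113, so φ(1808) = (2^4 − 2^3) · (113 − 1) = 8 · 112 = 896. The nonzero elements number 1808 − 1 = 1807. Hence the nonzero zero-divisors number 1807 − 896 = 911.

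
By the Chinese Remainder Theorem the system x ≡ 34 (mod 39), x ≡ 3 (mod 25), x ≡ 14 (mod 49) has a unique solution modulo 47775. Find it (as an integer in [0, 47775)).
The moduli 39, 25, 49 are pairwise coprime, so by the CRT there is a unique solution mod 39·25·49 = 47775.
Solve by successive substitution. Start with x ≡ 34 (mod 39).
  Combine with x ≡ 3 (mod 25): write x = 34 + 39·t and require 34 + 39·t ≡ 3 (mod 25), i.e. 39·t ≡ 3 − 34 ≡ 19 (mod 25). Since 39^(−1) ≡ 9 (mod 25) (39 ≡ 14 (mod 25)), t ≡ 9·19 ≡ 21 (mod 25). So x ≡ 34 + 39·21 = 853 (mod 975).
  Combine with x ≡ 14 (mod 49): write x = 853 + 975·t and require 853 + 975·t ≡ 14 (mod 49), i.e. 975·t ≡ 14 − 853 ≡ 43 (mod 49). Since 975^(−1) ≡ 39 (mod 49) (975 ≡ 44 (mod 49)), t ≡ 39·43 ≡ 11 (mod 49). So x ≡ 853 + 975·11 = 11578 (mod 47775).
Unique solution in [0, 47775): x = 11578.

Final answer: x ≡ 11578 (mod 47775); the representative in [0, 47775) is 11578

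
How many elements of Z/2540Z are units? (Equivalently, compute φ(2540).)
Z/2540Z has φ(2540) = 1008 units

An element a ∈ Z/2540Z is a unit iff gcd(a, 2540) = 1, so the number of units is φ(2540). φ is multiplicative, with φ(p^e) = p^e − p^(e−1). Factorise 2540 = 2^2 · 5 · 127. Then
  φ(2540) = (2^2 − 2^1) · (5 − 1) · (127 − 1) = 2 · 4 · 126 = 1008.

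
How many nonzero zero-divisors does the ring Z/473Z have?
In Z/473Z each nonzero element is either a unit (gcd with 473 is 1) or a zero-divisor (gcd > 1). The number of units is φ(473): factorise 473 = 11 · 43, so φ(473) = (11 − 1) · (43 − 1) = 10 · 42 = 420. The nonzero elements number 473 − 1 = 472. Hence the nonzero zero-divisors number 472 − 420 = 52.

Final answer: Z/473Z has 52 nonzero zero-divisors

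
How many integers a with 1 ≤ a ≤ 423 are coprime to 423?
276

The number of a ∈ {1, ..., 423} with gcd(a, 423) = 1 is by definition Euler's totient φ(423). φ is multiplicative, with φ(p^e) = p^e − p^(e−1). Factorise 423 = 3^2 · 47. Then
  φ(423) = (3^2 − 3^1) · (47 − 1) = 6 · 46 = 276.
So there are 276 such integers.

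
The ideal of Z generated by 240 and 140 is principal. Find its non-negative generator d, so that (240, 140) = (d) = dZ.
In the PID Z, (a, b) is generated by gcd(a, b). Compute gcd(240, 140) with the extended Euclidean algorithm, tracking rows (r, s, t) with s·240 + t·140 = r:
  row A: (240, 1, 0)   [1·240 + 0·140 = 240]
  row B: (140, 0, 1)   [0·240 + 1·140 = 140]
  240 = 1·140 + 100   → row C = row A − 1·row B = (100, 1, −1)   [check: 1·240 − 1·140 = 100]
  140 = 1·100 + 40   → row D = row B − 1·row C = (40, −1, 2)   [check: −1·240 + 2·140 = 40]
  100 = 2·40 + 20   → row E = row C − 2·row D = (20, 3, −5)   [check: 3·240 − 5·140 = 20]
  40 = 2·20 + 0   → remainder 0, stop. gcd = 20 (last nonzero row E).
So gcd(240, 140) = 20, with Bézout identity 3·240 − 5·140 = 20. Containment (⊇): the Bézout identity exhibits 20 as an element of (240, 140), giving (20) ⊆ (240, 140). Containment (⊆): since 20 | 240 and 20 | 140 (240 = 20·12, 140 = 20·7), every Z-linear combination of 240 and 140 is divisible by 20, so (240, 140) ⊆ (20). Therefore (240, 140) = (20), d = 20.

Final answer: (240, 140) = (20); d = 20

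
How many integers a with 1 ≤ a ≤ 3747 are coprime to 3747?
The number of a ∈ {1, ..., 3747} with gcd(a, 3747) = 1 is by definition Euler's totient φ(3747). φ is multiplicative, with φ(p^e) = p^e − p^(e−1). Factorise 3747 = 3 · 1249. Then
  φ(3747) = (3 − 1) · (1249 − 1) = 2 · 1248 = 2496.
So there are 2496 such integers.

Final answer: 2496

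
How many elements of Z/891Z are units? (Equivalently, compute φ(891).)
An element a ∈ Z/891Z is a unit iff gcd(a, 891) = 1, so the number of units is φ(891). φ is multiplicative, with φ(p^e) = p^e − p^(e−1). Factorise 891 = 3^4 · 11. Then
  φ(891) = (3^4 − 3^3) · (11 − 1) = 54 · 10 = 540.

Final answer: Z/891Z has φ(891) = 540 units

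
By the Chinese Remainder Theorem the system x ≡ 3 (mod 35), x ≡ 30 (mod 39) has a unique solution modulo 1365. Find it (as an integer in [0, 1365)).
x ≡ 108 (mod 1365); the representative in [0, 1365) is 108

The moduli 35, 39 are pairwise coprime, so by the CRT there is a unique solution mod 35·39 = 1365.
Solve by successive substitution. Start with x ≡ 3 (mod 35).
  Combine with x ≡ 30 (mod 39): write x = 3 + 35·t and require 3 + 35·t ≡ 30 (mod 39), i.e. 35·t ≡ 30 − 3 ≡ 27 (mod 39). Since 35^(−1) ≡ 29 (mod 39), t ≡ 29·27 ≡ 3 (mod 39). So x ≡ 3 + 35·3 = 108 (mod 1365).
Unique solution in [0, 1365): x = 108.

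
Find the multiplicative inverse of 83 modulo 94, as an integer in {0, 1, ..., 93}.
Apply the extended Euclidean algorithm to (94, 83), tracking rows (r, s, t) with s·94 + t·83 = r. Each division r_prev = q·r_cur + r_new produces the new row as (previous row) − q·(current row):
  row A: (94, 1, 0)   [1·94 + 0·83 = 94]
  row B: (83, 0, 1)   [0·94 + 1·83 = 83]
  94 = 1·83 + 11   → row C = row A − 1·row B = (11, 1, −1)   [check: 1·94 − 1·83 = 11]
  83 = 7·11 + 6   → row D = row B − 7·row C = (6, −7, 8)   [check: −7·94 + 8·83 = 6]
  11 = 1·6 + 5   → row E = row C − 1·row D = (5, 8, −9)   [check: 8·94 − 9·83 = 5]
  6 = 1·5 + 1   → row F = row D − 1·row E = (1, −15, 17)   [check: −15·94 + 17·83 = 1]
  5 = 5·1 + 0   → remainder 0, stop. gcd = 1 (last nonzero row F).
The gcd is 1, so 83 is invertible mod 94. The last nonzero row gives −15·94 + 17·83 = 1, so t = 17. So 83^(−1) ≡ 17 (mod 94). Verify: 83 · 17 = 1411 ≡ 1 (mod 94). ✓

Final answer: 83^(−1) ≡ 17 (mod 94)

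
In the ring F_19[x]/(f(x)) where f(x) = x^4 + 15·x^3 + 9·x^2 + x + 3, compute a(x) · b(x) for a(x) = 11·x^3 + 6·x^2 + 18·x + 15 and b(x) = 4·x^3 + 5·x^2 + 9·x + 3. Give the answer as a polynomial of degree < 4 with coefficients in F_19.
a · b ≡ x^3 + 5·x^2 + 5·x + 2 (mod f(x))

Multiply as integer polynomials: a · b = 44·x^6 + 79·x^5 + 201·x^4 + 237·x^3 + 255·x^2 + 189·x + 45. Reducing coefficients mod 19: a · b ≡ 6·x^6 + 3·x^5 + 11·x^4 + 9·x^3 + 8·x^2 + 18·x + 7. Now divide by f(x) = x^4 + 15·x^3 + 9·x^2 + x + 3 in F_19[x], eliminating the leading term at each step:
  leading term 6·x^6: subtract (6·x^2)·f(x) = 6·x^6 + 14·x^5 + 16·x^4 + 6·x^3 + 18·x^2, leaving 8·x^5 + 14·x^4 + 3·x^3 + 9·x^2 + 18·x + 7 (coefficients mod 19)
  leading term 8·x^5: subtract (8·x)·f(x) = 8·x^5 + 6·x^4 + 15·x^3 + 8·x^2 + 5·x, leaving 8·x^4 + 7·x^3 + x^2 + 13·x + 7 (coefficients mod 19)
  leading term 8·x^4: subtract (8)·f(x) = 8·x^4 + 6·x^3 + 15·x^2 + 8·x + 5, leaving x^3 + 5·x^2 + 5·x + 2 (coefficients mod 19)
The degree is now < 4, so this is the remainder. Hence a · b ≡ x^3 + 5·x^2 + 5·x + 2 in F_19[x]/(f).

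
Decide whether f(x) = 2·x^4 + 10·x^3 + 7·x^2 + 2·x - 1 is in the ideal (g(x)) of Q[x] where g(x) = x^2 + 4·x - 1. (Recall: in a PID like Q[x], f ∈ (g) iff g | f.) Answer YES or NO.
YES

In Q[x] the ideal (g) consists of all multiples of g, so f ∈ (g) iff g | f, i.e. iff the remainder of f on division by g is 0. Divide f by g (g is monic, so eliminate the leading term of the running remainder at each step):
  leading term 2·x^4: subtract (2·x^2)·g(x) = 2·x^4 + 8·x^3 - 2·x^2, leaving 2·x^3 + 9·x^2 + 2·x - 1
  leading term 2·x^3: subtract (2·x)·g(x) = 2·x^3 + 8·x^2 - 2·x, leaving x^2 + 4·x - 1
  leading term x^2: subtract (1)·g(x) = x^2 + 4·x - 1, leaving 0
The remainder is 0, so f(x) = g(x) · h(x) with h(x) = 2·x^2 + 2·x + 1. Hence g | f, i.e. f ∈ (g).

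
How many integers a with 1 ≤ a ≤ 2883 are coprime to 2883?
The number of a ∈ {1, ..., 2883} with gcd(a, 2883) = 1 is by definition Euler's totient φ(2883). φ is multiplicative, with φ(p^e) = p^e − p^(e−1). Factorise 2883 = 3 · 31^2. Then
  φ(2883) = (3 − 1) · (31^2 − 31^1) = 2 · 930 = 1860.
So there are 1860 such integers.

Final answer: 1860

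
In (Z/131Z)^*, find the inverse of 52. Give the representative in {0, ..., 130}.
Apply the extended Euclidean algorithm to (131, 52), tracking rows (r, s, t) with s·131 + t·52 = r. Each division r_prev = q·r_cur + r_new produces the new row as (previous row) − q·(current row):
  row A: (131, 1, 0)   [1·131 + 0·52 = 131]
  row B: (52, 0, 1)   [0·131 + 1·52 = 52]
  131 = 2·52 + 27   → row C = row A − 2·row B = (27, 1, −2)   [check: 1·131 − 2·52 = 27]
  52 = 1·27 + 25   → row D = row B − 1·row C = (25, −1, 3)   [check: −1·131 + 3·52 = 25]
  27 = 1·25 + 2   → row E = row C − 1·row D = (2, 2, −5)   [check: 2·131 − 5·52 = 2]
  25 = 12·2 + 1   → row F = row D − 12·row E = (1, −25, 63)   [check: −25·131 + 63·52 = 1]
  2 = 2·1 + 0   → remainder 0, stop. gcd = 1 (last nonzero row F).
The gcd is 1, so 52 is invertible mod 131. The last nonzero row gives −25·131 + 63·52 = 1, so t = 63. So 52^(−1) ≡ 63 (mod 131). Verify: 52 · 63 = 3276 ≡ 1 (mod 131). ✓

Final answer: 52^(−1) ≡ 63 (mod 131)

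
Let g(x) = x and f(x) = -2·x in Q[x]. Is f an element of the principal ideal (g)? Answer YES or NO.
In Q[x] the ideal (g) consists of all multiples of g, so f ∈ (g) iff g | f, i.e. iff the remainder of f on division by g is 0. Divide f by g (g is monic, so eliminate the leading term of the running remainder at each step):
  leading term -2·x: subtract (-2)·g(x) = -2·x, leaving 0
The remainder is 0, so f(x) = g(x) · h(x) with h(x) = -2. Hence g | f, i.e. f ∈ (g).

Final answer: YES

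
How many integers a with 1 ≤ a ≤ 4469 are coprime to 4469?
4320

The number of a ∈ {1, ..., 4469} with gcd(a, 4469) = 1 is by definition Euler's totient φ(4469). φ is multiplicative, with φ(p^e) = p^e − p^(e−1). Factorise 4469 = 41 · 109. Then
  φ(4469) = (41 − 1) · (109 − 1) = 40 · 108 = 4320.
So there are 4320 such integers.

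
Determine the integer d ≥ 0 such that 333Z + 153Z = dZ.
In the PID Z, (a, b) is generated by gcd(a, b). Compute gcd(333, 153) with the extended Euclidean algorithm, tracking rows (r, s, t) with s·333 + t·153 = r:
  row A: (333, 1, 0)   [1·333 + 0·153 = 333]
  row B: (153, 0, 1)   [0·333 + 1·153 = 153]
  333 = 2·153 + 27   → row C = row A − 2·row B = (27, 1, −2)   [check: 1·333 − 2·153 = 27]
  153 = 5·27 + 18   → row D = row B − 5·row C = (18, −5, 11)   [check: −5·333 + 11·153 = 18]
  27 = 1·18 + 9   → row E = row C − 1·row D = (9, 6, −13)   [check: 6·333 − 13·153 = 9]
  18 = 2·9 + 0   → remainder 0, stop. gcd = 9 (last nonzero row E).
So gcd(333, 153) = 9, with Bézout identity 6·333 − 13·153 = 9. Containment (⊇): the Bézout identity exhibits 9 as an element of (333, 153), giving (9) ⊆ (333, 153). Containment (⊆): since 9 | 333 and 9 | 153 (333 = 9·37, 153 = 9·17), every Z-linear combination of 333 and 153 is divisible by 9, so (333, 153) ⊆ (9). Therefore (333, 153) = (9), d = 9.

Final answer: (333, 153) = (9); d = 9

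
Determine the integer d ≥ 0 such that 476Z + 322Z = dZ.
In the PID Z, (a, b) is generated by gcd(a, b). Compute gcd(476, 322) with the extended Euclidean algorithm, tracking rows (r, s, t) with s·476 + t·322 = r:
  row A: (476, 1, 0)   [1·476 + 0·322 = 476]
  row B: (322, 0, 1)   [0·476 + 1·322 = 322]
  476 = 1·322 + 154   → row C = row A − 1·row B = (154, 1, −1)   [check: 1·476 − 1·322 = 154]
  322 = 2·154 + 14   → row D = row B − 2·row C = (14, −2, 3)   [check: −2·476 + 3·322 = 14]
  154 = 11·14 + 0   → remainder 0, stop. gcd = 14 (last nonzero row D).
So gcd(476, 322) = 14, with Bézout identity −2·476 + 3·322 = 14. Containment (⊇): the Bézout identity exhibits 14 as an element of (476, 322), giving (14) ⊆ (476, 322). Containment (⊆): since 14 | 476 and 14 | 322 (476 = 14·34, 322 = 14·23), every Z-linear combination of 476 and 322 is divisible by 14, so (476, 322) ⊆ (14). Therefore (476, 322) = (14), d = 14.

Final answer: (476, 322) = (14); d = 14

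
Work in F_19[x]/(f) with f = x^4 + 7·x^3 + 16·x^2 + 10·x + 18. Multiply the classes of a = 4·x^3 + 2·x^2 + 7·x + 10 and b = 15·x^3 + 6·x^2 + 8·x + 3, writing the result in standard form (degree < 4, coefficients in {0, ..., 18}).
Multiply as integer polynomials: a · b = 60·x^6 + 54·x^5 + 149·x^4 + 220·x^3 + 122·x^2 + 101·x + 30. Reducing coefficients mod 19: a · b ≡ 3·x^6 + 16·x^5 + 16·x^4 + 11·x^3 + 8·x^2 + 6·x + 11. Now divide by f(x) = x^4 + 7·x^3 + 16·x^2 + 10·x + 18 in F_19[x], eliminating the leading term at each step:
  leading term 3·x^6: subtract (3·x^2)·f(x) = 3·x^6 + 2·x^5 + 10·x^4 + 11·x^3 + 16·x^2, leaving 14·x^5 + 6·x^4 + 11·x^2 + 6·x + 11 (coefficients mod 19)
  leading term 14·x^5: subtract (14·x)·f(x) = 14·x^5 + 3·x^4 + 15·x^3 + 7·x^2 + 5·x, leaving 3·x^4 + 4·x^3 + 4·x^2 + x + 11 (coefficients mod 19)
  leading term 3·x^4: subtract (3)·f(x) = 3·x^4 + 2·x^3 + 10·x^2 + 11·x + 16, leaving 2·x^3 + 13·x^2 + 9·x + 14 (coefficients mod 19)
The degree is now < 4, so this is the remainder. Hence a · b ≡ 2·x^3 + 13·x^2 + 9·x + 14 in F_19[x]/(f).

Final answer: a · b ≡ 2·x^3 + 13·x^2 + 9·x + 14 (mod f(x))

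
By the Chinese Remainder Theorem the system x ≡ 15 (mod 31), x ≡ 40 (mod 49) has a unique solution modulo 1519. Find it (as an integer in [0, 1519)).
The moduli 31, 49 are pairwise coprime, so by the CRT there is a unique solution mod 31·49 = 1519.
Solve by successive substitution. Start with x ≡ 15 (mod 31).
  Combine with x ≡ 40 (mod 49): write x = 15 + 31·t and require 15 + 31·t ≡ 40 (mod 49), i.e. 31·t ≡ 40 − 15 ≡ 25 (mod 49). Since 31^(−1) ≡ 19 (mod 49), t ≡ 19·25 ≡ 34 (mod 49). So x ≡ 15 + 31·34 = 1069 (mod 1519).
Unique solution in [0, 1519): x = 1069.

Final answer: x ≡ 1069 (mod 1519); the representative in [0, 1519) is 1069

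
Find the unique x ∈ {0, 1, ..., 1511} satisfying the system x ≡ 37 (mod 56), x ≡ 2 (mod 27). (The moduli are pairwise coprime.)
x ≡ 1325 (mod 1512); the representative in [0, 1512) is 1325

The moduli 56, 27 are pairwise coprime, so by the CRT there is a unique solution mod 56·27 = 1512.
Solve by successive substitution. Start with x ≡ 37 (mod 56).
  Combine with x ≡ 2 (mod 27): write x = 37 + 56·t and require 37 + 56·t ≡ 2 (mod 27), i.e. 56·t ≡ 2 − 37 ≡ 19 (mod 27). Since 56^(−1) ≡ 14 (mod 27) (56 ≡ 2 (mod 27)), t ≡ 14·19 ≡ 23 (mod 27). So x ≡ 37 + 56·23 = 1325 (mod 1512).
Unique solution in [0, 1512): x = 1325.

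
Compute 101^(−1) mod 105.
101^(−1) ≡ 26 (mod 105)

Apply the extended Euclidean algorithm to (105, 101), tracking rows (r, s, t) with s·105 + t·101 = r. Each division r_prev = q·r_cur + r_new produces the new row as (previous row) − q·(current row):
  row A: (105, 1, 0)   [1·105 + 0·101 = 105]
  row B: (101, 0, 1)   [0·105 + 1·101 = 101]
  105 = 1·101 + 4   → row C = row A − 1·row B = (4, 1, −1)   [check: 1·105 − 1·101 = 4]
  101 = 25·4 + 1   → row D = row B − 25·row C = (1, −25, 26)   [check: −25·105 + 26·101 = 1]
  4 = 4·1 + 0   → remainder 0, stop. gcd = 1 (last nonzero row D).
The gcd is 1, so 101 is invertible mod 105. The last nonzero row gives −25·105 + 26·101 = 1, so t = 26. So 101^(−1) ≡ 26 (mod 105). Verify: 101 · 26 = 2626 ≡ 1 (mod 105). ✓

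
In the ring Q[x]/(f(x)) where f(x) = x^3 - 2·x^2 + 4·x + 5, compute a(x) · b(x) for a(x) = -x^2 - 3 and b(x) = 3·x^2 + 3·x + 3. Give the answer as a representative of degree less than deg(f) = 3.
a · b ≡ -18·x^2 + 42·x + 36 (mod f(x))

First multiply in Q[x] without reducing: a · b = -3·x^4 - 3·x^3 - 12·x^2 - 9·x - 9. Now divide by f(x) = x^3 - 2·x^2 + 4·x + 5, eliminating the leading term at each step:
  leading term -3·x^4: subtract (-3·x)·f(x) = -3·x^4 + 6·x^3 - 12·x^2 - 15·x, leaving -9·x^3 + 6·x - 9
  leading term -9·x^3: subtract (-9)·f(x) = -9·x^3 + 18·x^2 - 36·x - 45, leaving -18·x^2 + 42·x + 36
The degree is now < 3, so this is the remainder. Hence a · b ≡ -18·x^2 + 42·x + 36 in Q[x]/(f).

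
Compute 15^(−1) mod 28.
15^(−1) ≡ 15 (mod 28)

Apply the extended Euclidean algorithm to (28, 15), tracking rows (r, s, t) with s·28 + t·15 = r. Each division r_prev = q·r_cur + r_new produces the new row as (previous row) − q·(current row):
  row A: (28, 1, 0)   [1·28 + 0·15 = 28]
  row B: (15, 0, 1)   [0·28 + 1·15 = 15]
  28 = 1·15 + 13   → row C = row A − 1·row B = (13, 1, −1)   [check: 1·28 − 1·15 = 13]
  15 = 1·13 + 2   → row D = row B − 1·row C = (2, −1, 2)   [check: −1·28 + 2·15 = 2]
  13 = 6·2 + 1   → row E = row C − 6·row D = (1, 7, −13)   [check: 7·28 − 13·15 = 1]
  2 = 2·1 + 0   → remainder 0, stop. gcd = 1 (last nonzero row E).
The gcd is 1, so 15 is invertible mod 28. The last nonzero row gives 7·28 − 13·15 = 1, so t = −13. So 15^(−1) ≡ −13 ≡ 15 (mod 28). Verify: 15 · 15 = 225 ≡ 1 (mod 28). ✓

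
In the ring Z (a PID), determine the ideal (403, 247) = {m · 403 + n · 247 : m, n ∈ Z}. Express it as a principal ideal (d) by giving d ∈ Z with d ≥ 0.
In the PID Z, (a, b) is generated by gcd(a, b). Compute gcd(403, 247) with the extended Euclidean algorithm, tracking rows (r, s, t) with s·403 + t·247 = r:
  row A: (403, 1, 0)   [1·403 + 0·247 = 403]
  row B: (247, 0, 1)   [0·403 + 1·247 = 247]
  403 = 1·247 + 156   → row C = row A − 1·row B = (156, 1, −1)   [check: 1·403 − 1·247 = 156]
  247 = 1·156 + 91   → row D = row B − 1·row C = (91, −1, 2)   [check: −1·403 + 2·247 = 91]
  156 = 1·91 + 65   → row E = row C − 1·row D = (65, 2, −3)   [check: 2·403 − 3·247 = 65]
  91 = 1·65 + 26   → row F = row D − 1·row E = (26, −3, 5)   [check: −3·403 + 5·247 = 26]
  65 = 2·26 + 13   → row G = row E − 2·row F = (13, 8, −13)   [check: 8·403 − 13·247 = 13]
  26 = 2·13 + 0   → remainder 0, stop. gcd = 13 (last nonzero row G).
So gcd(403, 247) = 13, with Bézout identity 8·403 − 13·247 = 13. Containment (⊇): the Bézout identity exhibits 13 as an element of (403, 247), giving (13) ⊆ (403, 247). Containment (⊆): since 13 | 403 and 13 | 247 (403 = 13·31, 247 = 13·19), every Z-linear combination of 403 and 247 is divisible by 13, so (403, 247) ⊆ (13). Therefore (403, 247) = (13), d = 13.

Final answer: (403, 247) = (13); d = 13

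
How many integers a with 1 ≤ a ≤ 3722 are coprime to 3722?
The number of a ∈ {1, ..., 3722} with gcd(a, 3722) = 1 is by definition Euler's totient φ(3722). φ is multiplicative, with φ(p^e) = p^e − p^(e−1). Factorise 3722 = 2 · 1861. Then
  φ(3722) = (2 − 1) · (1861 − 1) = 1 · 1860 = 1860.
So there are 1860 such integers.

Final answer: 1860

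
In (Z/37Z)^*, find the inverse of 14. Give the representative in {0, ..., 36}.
Apply the extended Euclidean algorithm to (37, 14), tracking rows (r, s, t) with s·37 + t·14 = r. Each division r_prev = q·r_cur + r_new produces the new row as (previous row) − q·(current row):
  row A: (37, 1, 0)   [1·37 + 0·14 = 37]
  row B: (14, 0, 1)   [0·37 + 1·14 = 14]
  37 = 2·14 + 9   → row C = row A − 2·row B = (9, 1, −2)   [check: 1·37 − 2·14 = 9]
  14 = 1·9 + 5   → row D = row B − 1·row C = (5, −1, 3)   [check: −1·37 + 3·14 = 5]
  9 = 1·5 + 4   → row E = row C − 1·row D = (4, 2, −5)   [check: 2·37 − 5·14 = 4]
  5 = 1·4 + 1   → row F = row D − 1·row E = (1, −3, 8)   [check: −3·37 + 8·14 = 1]
  4 = 4·1 + 0   → remainder 0, stop. gcd = 1 (last nonzero row F).
The gcd is 1, so 14 is invertible mod 37. The last nonzero row gives −3·37 + 8·14 = 1, so t = 8. So 14^(−1) ≡ 8 (mod 37). Verify: 14 · 8 = 112 ≡ 1 (mod 37). ✓

Final answer: 14^(−1) ≡ 8 (mod 37)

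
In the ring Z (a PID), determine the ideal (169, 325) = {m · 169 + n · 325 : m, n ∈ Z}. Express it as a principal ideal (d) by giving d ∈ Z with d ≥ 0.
(169, 325) = (13); d = 13

In the PID Z, (a, b) is generated by gcd(a, b). Compute gcd(325, 169) with the extended Euclidean algorithm, tracking rows (r, s, t) with s·325 + t·169 = r:
  row A: (325, 1, 0)   [1·325 + 0·169 = 325]
  row B: (169, 0, 1)   [0·325 + 1·169 = 169]
  325 = 1·169 + 156   → row C = row A − 1·row B = (156, 1, −1)   [check: 1·325 − 1·169 = 156]
  169 = 1·156 + 13   → row D = row B − 1·row C = (13, −1, 2)   [check: −1·325 + 2·169 = 13]
  156 = 12·13 + 0   → remainder 0, stop. gcd = 13 (last nonzero row D).
So gcd(169, 325) = 13, with Bézout identity −1·325 + 2·169 = 13. Containment (⊇): the Bézout identity exhibits 13 as an element of (169, 325), giving (13) ⊆ (169, 325). Containment (⊆): since 13 | 169 and 13 | 325 (169 = 13·13, 325 = 13·25), every Z-linear combination of 169 and 325 is divisible by 13, so (169, 325) ⊆ (13). Therefore (169, 325) = (13), d = 13.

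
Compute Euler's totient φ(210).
φ is multiplicative, with φ(p^e) = p^e − p^(e−1). Factorise 210 = 2 · 3 · 5 · 7. Then
  φ(210) = (2 − 1) · (3 − 1) · (5 − 1) · (7 − 1) = 1 · 2 · 4 · 6 = 48.

Final answer: φ(210) = 48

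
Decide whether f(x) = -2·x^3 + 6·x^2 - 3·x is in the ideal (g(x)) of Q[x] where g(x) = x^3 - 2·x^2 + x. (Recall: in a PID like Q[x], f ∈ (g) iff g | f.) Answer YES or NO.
NO

In Q[x] the ideal (g) consists of all multiples of g, so f ∈ (g) iff g | f, i.e. iff the remainder of f on division by g is 0. Divide f by g (g is monic, so eliminate the leading term of the running remainder at each step):
  leading term -2·x^3: subtract (-2)·g(x) = -2·x^3 + 4·x^2 - 2·x, leaving 2·x^2 - x
The remainder r(x) = 2·x^2 - x ≠ 0 (and deg r < deg g), so g ∤ f, i.e. f ∉ (g).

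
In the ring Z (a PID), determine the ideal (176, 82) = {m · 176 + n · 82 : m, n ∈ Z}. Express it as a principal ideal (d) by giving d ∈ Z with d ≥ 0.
In the PID Z, (a, b) is generated by gcd(a, b). Compute gcd(176, 82) with the extended Euclidean algorithm, tracking rows (r, s, t) with s·176 + t·82 = r:
  row A: (176, 1, 0)   [1·176 + 0·82 = 176]
  row B: (82, 0, 1)   [0·176 + 1·82 = 82]
  176 = 2·82 + 12   → row C = row A − 2·row B = (12, 1, −2)   [check: 1·176 − 2·82 = 12]
  82 = 6·12 + 10   → row D = row B − 6·row C = (10, −6, 13)   [check: −6·176 + 13·82 = 10]
  12 = 1·10 + 2   → row E = row C − 1·row D = (2, 7, −15)   [check: 7·176 − 15·82 = 2]
  10 = 5·2 + 0   → remainder 0, stop. gcd = 2 (last nonzero row E).
So gcd(176, 82) = 2, with Bézout identity 7·176 − 15·82 = 2. Containment (⊇): the Bézout identity exhibits 2 as an element of (176, 82), giving (2) ⊆ (176, 82). Containment (⊆): since 2 | 176 and 2 | 82 (176 = 2·88, 82 = 2·41), every Z-linear combination of 176 and 82 is divisible by 2, so (176, 82) ⊆ (2). Therefore (176, 82) = (2), d = 2.

Final answer: (176, 82) = (2); d = 2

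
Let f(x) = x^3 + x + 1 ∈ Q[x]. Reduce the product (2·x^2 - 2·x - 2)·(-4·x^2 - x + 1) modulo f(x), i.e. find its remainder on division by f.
First multiply in Q[x] without reducing: a · b = -8·x^4 + 6·x^3 + 12·x^2 - 2. Now divide by f(x) = x^3 + x + 1, eliminating the leading term at each step:
  leading term -8·x^4: subtract (-8·x)·f(x) = -8·x^4 - 8·x^2 - 8·x, leaving 6·x^3 + 20·x^2 + 8·x - 2
  leading term 6·x^3: subtract (6)·f(x) = 6·x^3 + 6·x + 6, leaving 20·x^2 + 2·x - 8
The degree is now < 3, so this is the remainder. Hence a · b ≡ 20·x^2 + 2·x - 8 in Q[x]/(f).

Final answer: a · b ≡ 20·x^2 + 2·x - 8 (mod f(x))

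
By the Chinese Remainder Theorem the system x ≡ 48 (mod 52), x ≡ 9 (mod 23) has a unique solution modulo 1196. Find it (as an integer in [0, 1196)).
x ≡ 308 (mod 1196); the representative in [0, 1196) is 308

The moduli 52, 23 are pairwise coprime, so by the CRT there is a unique solution mod 52·23 = 1196.
Solve by successive substitution. Start with x ≡ 48 (mod 52).
  Combine with x ≡ 9 (mod 23): write x = 48 + 52·t and require 48 + 52·t ≡ 9 (mod 23), i.e. 52·t ≡ 9 − 48 ≡ 7 (mod 23). Since 52^(−1) ≡ 4 (mod 23) (52 ≡ 6 (mod 23)), t ≡ 4·7 ≡ 5 (mod 23). So x ≡ 48 + 52·5 = 308 (mod 1196).
Unique solution in [0, 1196): x = 308.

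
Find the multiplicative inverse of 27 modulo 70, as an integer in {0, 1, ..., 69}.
27^(−1) ≡ 13 (mod 70)

Apply the extended Euclidean algorithm to (70, 27), tracking rows (r, s, t) with s·70 + t·27 = r. Each division r_prev = q·r_cur + r_new produces the new row as (previous row) − q·(current row):
  row A: (70, 1, 0)   [1·70 + 0·27 = 70]
  row B: (27, 0, 1)   [0·70 + 1·27 = 27]
  70 = 2·27 + 16   → row C = row A − 2·row B = (16, 1, −2)   [check: 1·70 − 2·27 = 16]
  27 = 1·16 + 11   → row D = row B − 1·row C = (11, −1, 3)   [check: −1·70 + 3·27 = 11]
  16 = 1·11 + 5   → row E = row C − 1·row D = (5, 2, −5)   [check: 2·70 − 5·27 = 5]
  11 = 2·5 + 1   → row F = row D − 2·row E = (1, −5, 13)   [check: −5·70 + 13·27 = 1]
  5 = 5·1 + 0   → remainder 0, stop. gcd = 1 (last nonzero row F).
The gcd is 1, so 27 is invertible mod 70. The last nonzero row gives −5·70 + 13·27 = 1, so t = 13. So 27^(−1) ≡ 13 (mod 70). Verify: 27 · 13 = 351 ≡ 1 (mod 70). ✓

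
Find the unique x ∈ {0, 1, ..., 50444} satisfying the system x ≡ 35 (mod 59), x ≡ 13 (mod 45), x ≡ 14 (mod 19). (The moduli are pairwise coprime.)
The moduli 59, 45, 19 are pairwise coprime, so by the CRT there is a unique solution mod 59·45·19 = 50445.
Solve by successive substitution. Start with x ≡ 35 (mod 59).
  Combine with x ≡ 13 (mod 45): write x = 35 + 59·t and require 35 + 59·t ≡ 13 (mod 45), i.e. 59·t ≡ 13 − 35 ≡ 23 (mod 45). Since 59^(−1) ≡ 29 (mod 45) (59 ≡ 14 (mod 45)), t ≡ 29·23 ≡ 37 (mod 45). So x ≡ 35 + 59·37 = 2218 (mod 2655).
  Combine with x ≡ 14 (mod 19): write x = 2218 + 2655·t and require 2218 + 2655·t ≡ 14 (mod 19), i.e. 2655·t ≡ 14 − 2218 ≡ 0 (mod 19). Since 2655^(−1) ≡ 15 (mod 19) (2655 ≡ 14 (mod 19)), t ≡ 15·0 ≡ 0 (mod 19). So x ≡ 2218 + 2655·0 = 2218 (mod 50445).
Unique solution in [0, 50445): x = 2218.

Final answer: x ≡ 2218 (mod 50445); the representative in [0, 50445) is 2218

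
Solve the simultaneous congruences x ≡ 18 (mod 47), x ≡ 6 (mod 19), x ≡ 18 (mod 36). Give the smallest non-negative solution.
The moduli 47, 19, 36 are pairwise coprime, so by the CRT there is a unique solution mod 47·19·36 = 32148.
Solve by successive substitution. Start with x ≡ 18 (mod 47).
  Combine with x ≡ 6 (mod 19): write x = 18 + 47·t and require 18 + 47·t ≡ 6 (mod 19), i.e. 47·t ≡ 6 − 18 ≡ 7 (mod 19). Since 47^(−1) ≡ 17 (mod 19) (47 ≡ 9 (mod 19)), t ≡ 17·7 ≡ 5 (mod 19). So x ≡ 18 + 47·5 = 253 (mod 893).
  Combine with x ≡ 18 (mod 36): write x = 253 + 893·t and require 253 + 893·t ≡ 18 (mod 36), i.e. 893·t ≡ 18 − 253 ≡ 17 (mod 36). Since 893^(−1) ≡ 5 (mod 36) (893 ≡ 29 (mod 36)), t ≡ 5·17 ≡ 13 (mod 36). So x ≡ 253 + 893·13 = 11862 (mod 32148).
Unique solution in [0, 32148): x = 11862.

Final answer: x ≡ 11862 (mod 32148); the representative in [0, 32148) is 11862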